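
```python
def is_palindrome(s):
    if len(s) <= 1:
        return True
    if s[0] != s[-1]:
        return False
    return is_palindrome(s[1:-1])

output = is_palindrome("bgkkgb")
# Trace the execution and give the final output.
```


is_palindrome("bgkkgb")
"bgkkgb": s[0]='b' == s[-1]='b' -> is_palindrome("gkkg")
"gkkg": s[0]='g' == s[-1]='g' -> is_palindrome("kk")
"kk": s[0]='k' == s[-1]='k' -> is_palindrome("")
"": len <= 1 -> True
= True


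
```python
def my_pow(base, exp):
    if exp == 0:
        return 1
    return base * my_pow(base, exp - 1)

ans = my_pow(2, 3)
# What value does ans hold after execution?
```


my_pow(2, 3)
= 2 * my_pow(2, 2)
= 2 * 2 * my_pow(2, 1)
= 2 * 2 * 2 * my_pow(2, 0)
= 2 * 2 * 2 * 1
= 8


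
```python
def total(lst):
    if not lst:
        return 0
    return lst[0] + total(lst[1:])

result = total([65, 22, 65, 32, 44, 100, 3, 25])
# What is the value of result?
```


total([65, 22, 65, 32, 44, 100, 3, 25])
= 65 + total([22, 65, 32, 44, 100, 3, 25])
= 65 + 22 + total([65, 32, 44, 100, 3, 25])
= 65 + 22 + 65 + total([32, 44, 100, 3, 25])
= 65 + 22 + 65 + 32 + total([44, 100, 3, 25])
= 65 + 22 + 65 + 32 + 44 + total([100, 3, 25])
= 65 + 22 + 65 + 32 + 44 + 100 + total([3, 25])
= 65 + 22 + 65 + 32 + 44 + 100 + 3 + total([25])
= 65 + 22 + 65 + 32 + 44 + 100 + 3 + 25 + total([])
= 65 + 22 + 65 + 32 + 44 + 100 + 3 + 25 + 0
= 356


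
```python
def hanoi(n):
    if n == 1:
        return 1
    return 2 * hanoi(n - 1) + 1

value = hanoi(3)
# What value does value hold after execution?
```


hanoi(3)
= 2 * hanoi(2) + 1
= 2 * (2 * hanoi(1) + 1) + 1
Now compute bottom-up:
hanoi(1) = 1
hanoi(2) = 2 * 1 + 1 = 3
hanoi(3) = 2 * 3 + 1 = 7
= 7


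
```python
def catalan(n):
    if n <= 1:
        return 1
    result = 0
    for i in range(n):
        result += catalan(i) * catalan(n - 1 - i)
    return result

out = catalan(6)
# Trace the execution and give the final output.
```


catalan(6)
= sum of catalan(i) * catalan(6-1-i) for i in 0..5
First compute sub-values bottom-up:
  catalan(0) = 1, catalan(1) = 1
  catalan(2) = 1*1 + 1*1 = 2
  catalan(3) = 1*2 + 1*1 + 2*1 = 5
  catalan(4) = 1*5 + 1*2 + 2*1 + 5*1 = 14
  catalan(5) = 1*14 + 1*5 + 2*2 + 5*1 + 14*1 = 42
Now catalan(6):
  catalan(0)*catalan(5) = 1*42 = 42
  catalan(1)*catalan(4) = 1*14 = 14
  catalan(2)*catalan(3) = 2*5 = 10
  catalan(3)*catalan(2) = 5*2 = 10
  catalan(4)*catalan(1) = 14*1 = 14
  catalan(5)*catalan(0) = 42*1 = 42
= 42 + 14 + 10 + 10 + 14 + 42
= 132


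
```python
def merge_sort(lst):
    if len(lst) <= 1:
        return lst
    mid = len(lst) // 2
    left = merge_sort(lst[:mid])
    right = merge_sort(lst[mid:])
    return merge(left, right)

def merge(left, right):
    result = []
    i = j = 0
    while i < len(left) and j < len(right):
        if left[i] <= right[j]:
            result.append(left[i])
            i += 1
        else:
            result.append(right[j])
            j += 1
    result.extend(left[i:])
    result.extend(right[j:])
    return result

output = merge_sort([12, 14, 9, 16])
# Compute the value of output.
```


merge_sort([12, 14, 9, 16])
Split into [12, 14] and [9, 16]
Left sorted: [12, 14]
Right sorted: [9, 16]
Merge [12, 14] and [9, 16]
= [9, 12, 14, 16]


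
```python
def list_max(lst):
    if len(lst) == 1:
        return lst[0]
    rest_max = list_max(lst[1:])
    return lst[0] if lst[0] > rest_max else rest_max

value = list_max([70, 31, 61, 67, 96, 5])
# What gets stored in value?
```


list_max([70, 31, 61, 67, 96, 5])
= compare 70 with list_max([31, 61, 67, 96, 5])
= compare 31 with list_max([61, 67, 96, 5])
= compare 61 with list_max([67, 96, 5])
= compare 67 with list_max([96, 5])
= compare 96 with list_max([5])
Base: list_max([5]) = 5
compare 96 with 5: max = 96
compare 67 with 96: max = 96
compare 61 with 96: max = 96
compare 31 with 96: max = 96
compare 70 with 96: max = 96
= 96


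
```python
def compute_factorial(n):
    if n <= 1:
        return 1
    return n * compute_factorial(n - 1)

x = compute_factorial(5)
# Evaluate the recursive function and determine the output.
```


compute_factorial(5)
= 5 * compute_factorial(4)
= 5 * 4 * compute_factorial(3)
= 5 * 4 * 3 * compute_factorial(2)
= 5 * 4 * 3 * 2 * compute_factorial(1)
= 5 * 4 * 3 * 2 * 1
= 120


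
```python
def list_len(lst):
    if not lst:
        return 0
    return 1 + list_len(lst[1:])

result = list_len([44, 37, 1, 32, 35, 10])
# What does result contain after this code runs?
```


list_len([44, 37, 1, 32, 35, 10])
= 1 + list_len([37, 1, 32, 35, 10])
= 1 + 1 + list_len([1, 32, 35, 10])
= 1 + 1 + 1 + list_len([32, 35, 10])
= 1 + 1 + 1 + 1 + list_len([35, 10])
= 1 + 1 + 1 + 1 + 1 + list_len([10])
= 1 + 1 + 1 + 1 + 1 + 1 + list_len([])
= 1 + 1 + 1 + 1 + 1 + 1 + 0
= 6


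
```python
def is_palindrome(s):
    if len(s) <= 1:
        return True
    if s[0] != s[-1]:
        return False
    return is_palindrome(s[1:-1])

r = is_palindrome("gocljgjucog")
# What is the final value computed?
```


is_palindrome("gocljgjucog")
"gocljgjucog": s[0]='g' == s[-1]='g' -> is_palindrome("ocljgjuco")
"ocljgjuco": s[0]='o' == s[-1]='o' -> is_palindrome("cljgjuc")
"cljgjuc": s[0]='c' == s[-1]='c' -> is_palindrome("ljgju")
"ljgju": s[0]='l' != s[-1]='u' -> False
= False


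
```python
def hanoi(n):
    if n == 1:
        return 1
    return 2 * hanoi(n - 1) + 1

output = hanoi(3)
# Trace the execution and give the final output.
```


hanoi(3)
= 2 * hanoi(2) + 1
= 2 * (2 * hanoi(1) + 1) + 1
Now compute bottom-up:
hanoi(1) = 1
hanoi(2) = 2 * 1 + 1 = 3
hanoi(3) = 2 * 3 + 1 = 7
= 7


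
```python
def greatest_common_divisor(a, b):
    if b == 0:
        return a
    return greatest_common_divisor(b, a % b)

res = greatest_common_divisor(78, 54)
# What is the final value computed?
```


greatest_common_divisor(78, 54)
= greatest_common_divisor(54, 78 % 54) = greatest_common_divisor(54, 24)
= greatest_common_divisor(24, 54 % 24) = greatest_common_divisor(24, 6)
= greatest_common_divisor(6, 24 % 6) = greatest_common_divisor(6, 0)
b == 0, return a = 6


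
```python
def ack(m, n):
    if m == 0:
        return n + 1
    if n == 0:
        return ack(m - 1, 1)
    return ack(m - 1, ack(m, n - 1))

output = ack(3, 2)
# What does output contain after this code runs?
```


ack(3, 2)
= ack(2, ack(3, 1))
First compute ack(3, 1) = 13
= ack(2, 13)
= 29


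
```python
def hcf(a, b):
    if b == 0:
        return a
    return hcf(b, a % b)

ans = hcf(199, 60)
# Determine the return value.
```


hcf(199, 60)
= hcf(60, 199 % 60) = hcf(60, 19)
= hcf(19, 60 % 19) = hcf(19, 3)
= hcf(3, 19 % 3) = hcf(3, 1)
= hcf(1, 3 % 1) = hcf(1, 0)
b == 0, return a = 1


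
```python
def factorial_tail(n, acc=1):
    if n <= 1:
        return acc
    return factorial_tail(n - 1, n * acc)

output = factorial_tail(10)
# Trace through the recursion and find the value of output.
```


factorial_tail(10, 1)
= factorial_tail(9, 10 * 1) = factorial_tail(9, 10)
= factorial_tail(8, 9 * 10) = factorial_tail(8, 90)
= factorial_tail(7, 8 * 90) = factorial_tail(7, 720)
= factorial_tail(6, 7 * 720) = factorial_tail(6, 5040)
= factorial_tail(5, 6 * 5040) = factorial_tail(5, 30240)
= factorial_tail(4, 5 * 30240) = factorial_tail(4, 151200)
= factorial_tail(3, 4 * 151200) = factorial_tail(3, 604800)
= factorial_tail(2, 3 * 604800) = factorial_tail(2, 1814400)
= factorial_tail(1, 2 * 1814400) = factorial_tail(1, 3628800)
n <= 1, return acc = 3628800


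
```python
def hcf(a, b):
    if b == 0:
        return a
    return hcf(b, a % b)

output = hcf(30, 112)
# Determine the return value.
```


hcf(30, 112)
= hcf(112, 30 % 112) = hcf(112, 30)
= hcf(30, 112 % 30) = hcf(30, 22)
= hcf(22, 30 % 22) = hcf(22, 8)
= hcf(8, 22 % 8) = hcf(8, 6)
= hcf(6, 8 % 6) = hcf(6, 2)
= hcf(2, 6 % 2) = hcf(2, 0)
b == 0, return a = 2


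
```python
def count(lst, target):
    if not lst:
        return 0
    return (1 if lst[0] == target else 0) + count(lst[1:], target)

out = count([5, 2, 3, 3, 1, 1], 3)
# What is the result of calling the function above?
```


count([5, 2, 3, 3, 1, 1], 3)
lst[0]=5 != 3: 0 + count([2, 3, 3, 1, 1], 3)
lst[0]=2 != 3: 0 + count([3, 3, 1, 1], 3)
lst[0]=3 == 3: 1 + count([3, 1, 1], 3)
lst[0]=3 == 3: 1 + count([1, 1], 3)
lst[0]=1 != 3: 0 + count([1], 3)
lst[0]=1 != 3: 0 + count([], 3)
= 2


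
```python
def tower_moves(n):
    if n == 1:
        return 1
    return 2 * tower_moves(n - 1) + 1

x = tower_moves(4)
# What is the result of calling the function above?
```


tower_moves(4)
= 2 * tower_moves(3) + 1
= 2 * (2 * tower_moves(2) + 1) + 1
= 2 * (2 * (2 * tower_moves(1) + 1) + 1) + 1
Now compute bottom-up:
tower_moves(1) = 1
tower_moves(2) = 2 * 1 + 1 = 3
tower_moves(3) = 2 * 3 + 1 = 7
tower_moves(4) = 2 * 7 + 1 = 15
= 15


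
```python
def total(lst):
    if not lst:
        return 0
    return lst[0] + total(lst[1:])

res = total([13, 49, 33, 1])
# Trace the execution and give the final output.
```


total([13, 49, 33, 1])
= 13 + total([49, 33, 1])
= 13 + 49 + total([33, 1])
= 13 + 49 + 33 + total([1])
= 13 + 49 + 33 + 1 + total([])
= 13 + 49 + 33 + 1 + 0
= 96


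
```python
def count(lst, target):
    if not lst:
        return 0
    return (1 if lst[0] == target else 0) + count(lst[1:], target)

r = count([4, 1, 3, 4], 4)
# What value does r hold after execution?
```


count([4, 1, 3, 4], 4)
lst[0]=4 == 4: 1 + count([1, 3, 4], 4)
lst[0]=1 != 4: 0 + count([3, 4], 4)
lst[0]=3 != 4: 0 + count([4], 4)
lst[0]=4 == 4: 1 + count([], 4)
= 2


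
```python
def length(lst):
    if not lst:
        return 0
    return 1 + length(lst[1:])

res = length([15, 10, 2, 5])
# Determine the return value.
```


length([15, 10, 2, 5])
= 1 + length([10, 2, 5])
= 1 + 1 + length([2, 5])
= 1 + 1 + 1 + length([5])
= 1 + 1 + 1 + 1 + length([])
= 1 + 1 + 1 + 1 + 0
= 4


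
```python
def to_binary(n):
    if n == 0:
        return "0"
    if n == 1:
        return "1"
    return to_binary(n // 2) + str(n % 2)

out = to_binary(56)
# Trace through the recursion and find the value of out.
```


to_binary(56)
= to_binary(28) + "0"
= to_binary(14) + "0" + "0"
= to_binary(7) + "0" + "0" + "0"
= to_binary(3) + "1" + "0" + "0" + "0"
= to_binary(1) + "1" + "1" + "0" + "0" + "0"
= "1" + "1" + "1" + "0" + "0" + "0"
= "111000"


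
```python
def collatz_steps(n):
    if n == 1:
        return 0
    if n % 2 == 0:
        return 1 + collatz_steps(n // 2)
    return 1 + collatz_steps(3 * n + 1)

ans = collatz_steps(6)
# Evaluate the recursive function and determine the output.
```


collatz_steps(6)
6 is even -> collatz_steps(3)
3 is odd -> 3*3+1 = 10 -> collatz_steps(10)
10 is even -> collatz_steps(5)
5 is odd -> 3*5+1 = 16 -> collatz_steps(16)
16 is even -> collatz_steps(8)
8 is even -> collatz_steps(4)
4 is even -> collatz_steps(2)
2 is even -> collatz_steps(1)
Reached 1 after 8 steps
= 8


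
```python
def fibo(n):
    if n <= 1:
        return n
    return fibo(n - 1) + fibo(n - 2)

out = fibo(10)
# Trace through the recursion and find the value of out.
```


fibo(10)
= fibo(9) + fibo(8)
= (fibo(8) + fibo(7)) + fibo(8)
Computing bottom-up: fibo(0)=0, fibo(1)=1, fibo(2)=1, fibo(3)=2, fibo(4)=3, fibo(5)=5, fibo(6)=8, fibo(7)=13, fibo(8)=21, fibo(9)=34, fibo(10)=55
= 55


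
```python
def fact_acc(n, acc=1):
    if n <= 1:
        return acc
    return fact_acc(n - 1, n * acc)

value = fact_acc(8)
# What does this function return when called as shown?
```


fact_acc(8, 1)
= fact_acc(7, 8 * 1) = fact_acc(7, 8)
= fact_acc(6, 7 * 8) = fact_acc(6, 56)
= fact_acc(5, 6 * 56) = fact_acc(5, 336)
= fact_acc(4, 5 * 336) = fact_acc(4, 1680)
= fact_acc(3, 4 * 1680) = fact_acc(3, 6720)
= fact_acc(2, 3 * 6720) = fact_acc(2, 20160)
= fact_acc(1, 2 * 20160) = fact_acc(1, 40320)
n <= 1, return acc = 40320


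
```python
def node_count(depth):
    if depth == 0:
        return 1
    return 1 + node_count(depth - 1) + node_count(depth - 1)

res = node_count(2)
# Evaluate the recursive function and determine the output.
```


node_count(2)
= 1 + node_count(1) + node_count(1)
= 1 + 2 * node_count(1)
node_count(k) = 2^(k+1) - 1
node_count(0) = 1
node_count(1) = 3
node_count(2) = 7
node_count(2) = 2^3 - 1 = 7


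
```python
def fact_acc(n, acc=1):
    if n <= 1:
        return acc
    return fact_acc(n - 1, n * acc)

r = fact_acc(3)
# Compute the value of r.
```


fact_acc(3, 1)
= fact_acc(2, 3 * 1) = fact_acc(2, 3)
= fact_acc(1, 2 * 3) = fact_acc(1, 6)
n <= 1, return acc = 6


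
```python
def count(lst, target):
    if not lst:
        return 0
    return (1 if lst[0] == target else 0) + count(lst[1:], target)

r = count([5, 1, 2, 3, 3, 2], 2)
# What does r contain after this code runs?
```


count([5, 1, 2, 3, 3, 2], 2)
lst[0]=5 != 2: 0 + count([1, 2, 3, 3, 2], 2)
lst[0]=1 != 2: 0 + count([2, 3, 3, 2], 2)
lst[0]=2 == 2: 1 + count([3, 3, 2], 2)
lst[0]=3 != 2: 0 + count([3, 2], 2)
lst[0]=3 != 2: 0 + count([2], 2)
lst[0]=2 == 2: 1 + count([], 2)
= 2


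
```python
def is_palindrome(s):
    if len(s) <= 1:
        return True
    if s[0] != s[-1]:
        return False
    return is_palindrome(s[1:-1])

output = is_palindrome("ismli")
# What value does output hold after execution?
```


is_palindrome("ismli")
"ismli": s[0]='i' == s[-1]='i' -> is_palindrome("sml")
"sml": s[0]='s' != s[-1]='l' -> False
= False


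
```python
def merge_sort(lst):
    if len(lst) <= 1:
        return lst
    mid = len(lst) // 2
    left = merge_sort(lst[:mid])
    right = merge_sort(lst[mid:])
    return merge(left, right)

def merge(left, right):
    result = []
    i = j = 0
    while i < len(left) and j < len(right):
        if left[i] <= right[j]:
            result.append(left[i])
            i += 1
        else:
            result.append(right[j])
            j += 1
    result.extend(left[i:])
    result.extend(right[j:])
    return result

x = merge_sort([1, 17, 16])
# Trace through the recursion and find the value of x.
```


merge_sort([1, 17, 16])
Split into [1] and [17, 16]
Left sorted: [1]
Right sorted: [16, 17]
Merge [1] and [16, 17]
= [1, 16, 17]


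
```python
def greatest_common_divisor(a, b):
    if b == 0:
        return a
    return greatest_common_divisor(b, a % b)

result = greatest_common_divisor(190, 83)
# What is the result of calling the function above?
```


greatest_common_divisor(190, 83)
= greatest_common_divisor(83, 190 % 83) = greatest_common_divisor(83, 24)
= greatest_common_divisor(24, 83 % 24) = greatest_common_divisor(24, 11)
= greatest_common_divisor(11, 24 % 11) = greatest_common_divisor(11, 2)
= greatest_common_divisor(2, 11 % 2) = greatest_common_divisor(2, 1)
= greatest_common_divisor(1, 2 % 1) = greatest_common_divisor(1, 0)
b == 0, return a = 1


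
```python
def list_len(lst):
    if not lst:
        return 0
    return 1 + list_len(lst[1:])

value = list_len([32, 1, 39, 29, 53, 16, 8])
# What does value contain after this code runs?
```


list_len([32, 1, 39, 29, 53, 16, 8])
= 1 + list_len([1, 39, 29, 53, 16, 8])
= 1 + 1 + list_len([39, 29, 53, 16, 8])
= 1 + 1 + 1 + list_len([29, 53, 16, 8])
= 1 + 1 + 1 + 1 + list_len([53, 16, 8])
= 1 + 1 + 1 + 1 + 1 + list_len([16, 8])
= 1 + 1 + 1 + 1 + 1 + 1 + list_len([8])
= 1 + 1 + 1 + 1 + 1 + 1 + 1 + list_len([])
= 1 + 1 + 1 + 1 + 1 + 1 + 1 + 0
= 7


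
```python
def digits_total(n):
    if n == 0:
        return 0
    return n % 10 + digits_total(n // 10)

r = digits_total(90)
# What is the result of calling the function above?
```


digits_total(90)
= 0 + digits_total(9)
= 0 + 9 + digits_total(0)
= 0 + 9 + 0
= 9


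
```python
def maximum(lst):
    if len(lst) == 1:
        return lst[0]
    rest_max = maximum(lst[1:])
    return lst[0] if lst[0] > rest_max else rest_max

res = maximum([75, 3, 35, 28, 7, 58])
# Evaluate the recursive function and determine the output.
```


maximum([75, 3, 35, 28, 7, 58])
= compare 75 with maximum([3, 35, 28, 7, 58])
= compare 3 with maximum([35, 28, 7, 58])
= compare 35 with maximum([28, 7, 58])
= compare 28 with maximum([7, 58])
= compare 7 with maximum([58])
Base: maximum([58]) = 58
compare 7 with 58: max = 58
compare 28 with 58: max = 58
compare 35 with 58: max = 58
compare 3 with 58: max = 58
compare 75 with 58: max = 75
= 75


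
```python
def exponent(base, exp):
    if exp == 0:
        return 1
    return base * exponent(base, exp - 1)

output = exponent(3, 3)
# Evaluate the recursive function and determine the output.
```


exponent(3, 3)
= 3 * exponent(3, 2)
= 3 * 3 * exponent(3, 1)
= 3 * 3 * 3 * exponent(3, 0)
= 3 * 3 * 3 * 1
= 27


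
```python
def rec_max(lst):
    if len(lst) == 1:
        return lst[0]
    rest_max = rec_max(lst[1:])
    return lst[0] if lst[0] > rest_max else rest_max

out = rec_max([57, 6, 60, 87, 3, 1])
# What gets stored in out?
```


rec_max([57, 6, 60, 87, 3, 1])
= compare 57 with rec_max([6, 60, 87, 3, 1])
= compare 6 with rec_max([60, 87, 3, 1])
= compare 60 with rec_max([87, 3, 1])
= compare 87 with rec_max([3, 1])
= compare 3 with rec_max([1])
Base: rec_max([1]) = 1
compare 3 with 1: max = 3
compare 87 with 3: max = 87
compare 60 with 87: max = 87
compare 6 with 87: max = 87
compare 57 with 87: max = 87
= 87


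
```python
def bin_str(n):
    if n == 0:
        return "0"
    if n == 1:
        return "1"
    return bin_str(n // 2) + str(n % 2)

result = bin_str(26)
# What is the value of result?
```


bin_str(26)
= bin_str(13) + "0"
= bin_str(6) + "1" + "0"
= bin_str(3) + "0" + "1" + "0"
= bin_str(1) + "1" + "0" + "1" + "0"
= "1" + "1" + "0" + "1" + "0"
= "11010"


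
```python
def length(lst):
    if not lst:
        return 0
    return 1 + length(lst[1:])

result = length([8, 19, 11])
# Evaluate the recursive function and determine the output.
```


length([8, 19, 11])
= 1 + length([19, 11])
= 1 + 1 + length([11])
= 1 + 1 + 1 + length([])
= 1 + 1 + 1 + 0
= 3


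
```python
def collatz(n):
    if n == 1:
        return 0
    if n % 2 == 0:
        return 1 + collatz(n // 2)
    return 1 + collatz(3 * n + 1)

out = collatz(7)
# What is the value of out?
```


collatz(7)
7 is odd -> 3*7+1 = 22 -> collatz(22)
22 is even -> collatz(11)
11 is odd -> 3*11+1 = 34 -> collatz(34)
34 is even -> collatz(17)
17 is odd -> 3*17+1 = 52 -> collatz(52)
52 is even -> collatz(26)
26 is even -> collatz(13)
13 is odd -> 3*13+1 = 40 -> collatz(40)
40 is even -> collatz(20)
20 is even -> collatz(10)
10 is even -> collatz(5)
5 is odd -> 3*5+1 = 16 -> collatz(16)
16 is even -> collatz(8)
8 is even -> collatz(4)
4 is even -> collatz(2)
2 is even -> collatz(1)
Reached 1 after 16 steps
= 16


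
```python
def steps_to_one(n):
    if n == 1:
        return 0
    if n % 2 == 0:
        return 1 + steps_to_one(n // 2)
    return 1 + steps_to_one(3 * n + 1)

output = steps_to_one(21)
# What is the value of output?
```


steps_to_one(21)
21 is odd -> 3*21+1 = 64 -> steps_to_one(64)
64 is even -> steps_to_one(32)
32 is even -> steps_to_one(16)
16 is even -> steps_to_one(8)
8 is even -> steps_to_one(4)
4 is even -> steps_to_one(2)
2 is even -> steps_to_one(1)
Reached 1 after 7 steps
= 7


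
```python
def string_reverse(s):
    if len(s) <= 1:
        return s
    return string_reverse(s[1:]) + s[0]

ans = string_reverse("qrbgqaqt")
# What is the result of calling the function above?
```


string_reverse("qrbgqaqt")
= string_reverse("rbgqaqt") + "q"
= string_reverse("bgqaqt") + "r" + "q"
= string_reverse("gqaqt") + "b" + "r" + "q"
= string_reverse("qaqt") + "g" + "b" + "r" + "q"
= string_reverse("aqt") + "q" + "g" + "b" + "r" + "q"
= string_reverse("qt") + "a" + "q" + "g" + "b" + "r" + "q"
= string_reverse("t") + "q" + "a" + "q" + "g" + "b" + "r" + "q"
= "t" + "q" + "a" + "q" + "g" + "b" + "r" + "q"
= "tqaqgbrq"


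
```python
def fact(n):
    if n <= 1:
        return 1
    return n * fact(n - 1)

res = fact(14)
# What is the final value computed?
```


fact(14)
= 14 * fact(13)
= 14 * 13 * fact(12)
= 14 * 13 * 12 * fact(11)
= 14 * 13 * 12 * 11 * fact(10)
= 14 * 13 * 12 * 11 * 10 * fact(9)
= 14 * 13 * 12 * 11 * 10 * 9 * fact(8)
= 14 * 13 * 12 * 11 * 10 * 9 * 8 * fact(7)
= 14 * 13 * 12 * 11 * 10 * 9 * 8 * 7 * fact(6)
= 14 * 13 * 12 * 11 * 10 * 9 * 8 * 7 * 6 * fact(5)
= 14 * 13 * 12 * 11 * 10 * 9 * 8 * 7 * 6 * 5 * fact(4)
= 14 * 13 * 12 * 11 * 10 * 9 * 8 * 7 * 6 * 5 * 4 * fact(3)
= 14 * 13 * 12 * 11 * 10 * 9 * 8 * 7 * 6 * 5 * 4 * 3 * fact(2)
= 14 * 13 * 12 * 11 * 10 * 9 * 8 * 7 * 6 * 5 * 4 * 3 * 2 * fact(1)
= 14 * 13 * 12 * 11 * 10 * 9 * 8 * 7 * 6 * 5 * 4 * 3 * 2 * 1
= 87178291200


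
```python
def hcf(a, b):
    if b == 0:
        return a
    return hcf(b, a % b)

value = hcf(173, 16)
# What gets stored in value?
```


hcf(173, 16)
= hcf(16, 173 % 16) = hcf(16, 13)
= hcf(13, 16 % 13) = hcf(13, 3)
= hcf(3, 13 % 3) = hcf(3, 1)
= hcf(1, 3 % 1) = hcf(1, 0)
b == 0, return a = 1


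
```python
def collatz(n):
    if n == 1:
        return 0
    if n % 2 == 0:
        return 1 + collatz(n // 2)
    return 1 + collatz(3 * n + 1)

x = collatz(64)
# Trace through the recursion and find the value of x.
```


collatz(64)
64 is even -> collatz(32)
32 is even -> collatz(16)
16 is even -> collatz(8)
8 is even -> collatz(4)
4 is even -> collatz(2)
2 is even -> collatz(1)
Reached 1 after 6 steps
= 6


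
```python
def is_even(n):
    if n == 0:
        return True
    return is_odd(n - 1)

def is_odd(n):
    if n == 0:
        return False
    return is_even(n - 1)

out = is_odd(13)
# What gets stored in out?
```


is_odd(13)
= is_even(12)
= is_odd(11)
= is_even(10)
= is_odd(9)
= is_even(8)
= is_odd(7)
= is_even(6)
= is_odd(5)
= is_even(4)
= is_odd(3)
= is_even(2)
= is_odd(1)
= is_even(0)
n == 0: return True
= True


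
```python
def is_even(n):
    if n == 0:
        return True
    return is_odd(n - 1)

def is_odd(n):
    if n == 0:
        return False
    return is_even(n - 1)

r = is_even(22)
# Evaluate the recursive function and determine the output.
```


is_even(22)
= is_odd(21)
= is_even(20)
= is_odd(19)
= is_even(18)
= is_odd(17)
= is_even(16)
= is_odd(15)
= is_even(14)
= is_odd(13)
= is_even(12)
= is_odd(11)
= is_even(10)
= is_odd(9)
= is_even(8)
= is_odd(7)
= is_even(6)
= is_odd(5)
= is_even(4)
= is_odd(3)
= is_even(2)
= is_odd(1)
= is_even(0)
n == 0: return True
= True


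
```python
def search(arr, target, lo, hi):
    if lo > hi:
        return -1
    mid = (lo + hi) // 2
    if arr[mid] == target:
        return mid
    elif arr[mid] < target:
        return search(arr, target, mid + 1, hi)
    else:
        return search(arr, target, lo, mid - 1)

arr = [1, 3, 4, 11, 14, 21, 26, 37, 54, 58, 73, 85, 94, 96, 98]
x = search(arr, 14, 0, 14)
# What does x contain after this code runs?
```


search(arr, 14, 0, 14)
lo=0, hi=14, mid=7, arr[mid]=37
37 > 14, search left half
lo=0, hi=6, mid=3, arr[mid]=11
11 < 14, search right half
lo=4, hi=6, mid=5, arr[mid]=21
21 > 14, search left half
lo=4, hi=4, mid=4, arr[mid]=14
arr[4] == 14, found at index 4
= 4


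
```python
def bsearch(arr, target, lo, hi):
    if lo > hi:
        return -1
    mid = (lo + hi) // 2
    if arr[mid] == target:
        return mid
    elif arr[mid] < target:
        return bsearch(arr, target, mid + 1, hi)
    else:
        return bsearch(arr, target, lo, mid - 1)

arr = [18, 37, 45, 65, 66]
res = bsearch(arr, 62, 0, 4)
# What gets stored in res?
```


bsearch(arr, 62, 0, 4)
lo=0, hi=4, mid=2, arr[mid]=45
45 < 62, search right half
lo=3, hi=4, mid=3, arr[mid]=65
65 > 62, search left half
lo > hi, target not found, return -1
= -1


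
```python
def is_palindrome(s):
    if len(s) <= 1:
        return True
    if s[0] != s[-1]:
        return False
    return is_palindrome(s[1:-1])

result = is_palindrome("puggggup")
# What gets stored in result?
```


is_palindrome("puggggup")
"puggggup": s[0]='p' == s[-1]='p' -> is_palindrome("uggggu")
"uggggu": s[0]='u' == s[-1]='u' -> is_palindrome("gggg")
"gggg": s[0]='g' == s[-1]='g' -> is_palindrome("gg")
"gg": s[0]='g' == s[-1]='g' -> is_palindrome("")
"": len <= 1 -> True
= True


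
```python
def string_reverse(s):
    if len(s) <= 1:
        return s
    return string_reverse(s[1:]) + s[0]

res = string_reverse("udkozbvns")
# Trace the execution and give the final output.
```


string_reverse("udkozbvns")
= string_reverse("dkozbvns") + "u"
= string_reverse("kozbvns") + "d" + "u"
= string_reverse("ozbvns") + "k" + "d" + "u"
= string_reverse("zbvns") + "o" + "k" + "d" + "u"
= string_reverse("bvns") + "z" + "o" + "k" + "d" + "u"
= string_reverse("vns") + "b" + "z" + "o" + "k" + "d" + "u"
= string_reverse("ns") + "v" + "b" + "z" + "o" + "k" + "d" + "u"
= string_reverse("s") + "n" + "v" + "b" + "z" + "o" + "k" + "d" + "u"
= "s" + "n" + "v" + "b" + "z" + "o" + "k" + "d" + "u"
= "snvbzokdu"


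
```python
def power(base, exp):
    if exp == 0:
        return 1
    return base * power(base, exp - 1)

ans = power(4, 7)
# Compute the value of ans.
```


power(4, 7)
= 4 * power(4, 6)
= 4 * 4 * power(4, 5)
= 4 * 4 * 4 * power(4, 4)
= 4 * 4 * 4 * 4 * power(4, 3)
= 4 * 4 * 4 * 4 * 4 * power(4, 2)
= 4 * 4 * 4 * 4 * 4 * 4 * power(4, 1)
= 4 * 4 * 4 * 4 * 4 * 4 * 4 * power(4, 0)
= 4 * 4 * 4 * 4 * 4 * 4 * 4 * 1
= 16384


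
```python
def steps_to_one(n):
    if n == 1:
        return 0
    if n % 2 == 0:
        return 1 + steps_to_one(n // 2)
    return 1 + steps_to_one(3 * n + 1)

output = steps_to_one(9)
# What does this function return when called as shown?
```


steps_to_one(9)
9 is odd -> 3*9+1 = 28 -> steps_to_one(28)
28 is even -> steps_to_one(14)
14 is even -> steps_to_one(7)
7 is odd -> 3*7+1 = 22 -> steps_to_one(22)
22 is even -> steps_to_one(11)
11 is odd -> 3*11+1 = 34 -> steps_to_one(34)
34 is even -> steps_to_one(17)
17 is odd -> 3*17+1 = 52 -> steps_to_one(52)
52 is even -> steps_to_one(26)
26 is even -> steps_to_one(13)
13 is odd -> 3*13+1 = 40 -> steps_to_one(40)
40 is even -> steps_to_one(20)
20 is even -> steps_to_one(10)
10 is even -> steps_to_one(5)
5 is odd -> 3*5+1 = 16 -> steps_to_one(16)
16 is even -> steps_to_one(8)
8 is even -> steps_to_one(4)
4 is even -> steps_to_one(2)
2 is even -> steps_to_one(1)
Reached 1 after 19 steps
= 19


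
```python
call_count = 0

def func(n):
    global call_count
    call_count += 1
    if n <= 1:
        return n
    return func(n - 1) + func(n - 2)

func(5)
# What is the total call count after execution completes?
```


func(5) calls func(4) and func(3); each non-base call branches into two more.
Let C(k) = total number of calls made by func(k), including the call to func(k) itself.
Base cases: C(0) = 1, C(1) = 1
Recurrence: C(k) = 1 + C(k-1) + C(k-2)
  C(2) = 1 + C(1) + C(0) = 1 + 1 + 1 = 3
  C(3) = 1 + C(2) + C(1) = 1 + 3 + 1 = 5
  C(4) = 1 + C(3) + C(2) = 1 + 5 + 3 = 9
  C(5) = 1 + C(4) + C(3) = 1 + 9 + 5 = 15
Total calls = C(5) = 15


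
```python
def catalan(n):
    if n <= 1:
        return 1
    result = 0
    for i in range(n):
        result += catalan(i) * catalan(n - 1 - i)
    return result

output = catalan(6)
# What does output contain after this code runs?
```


catalan(6)
= sum of catalan(i) * catalan(6-1-i) for i in 0..5
First compute sub-values bottom-up:
  catalan(0) = 1, catalan(1) = 1
  catalan(2) = 1*1 + 1*1 = 2
  catalan(3) = 1*2 + 1*1 + 2*1 = 5
  catalan(4) = 1*5 + 1*2 + 2*1 + 5*1 = 14
  catalan(5) = 1*14 + 1*5 + 2*2 + 5*1 + 14*1 = 42
Now catalan(6):
  catalan(0)*catalan(5) = 1*42 = 42
  catalan(1)*catalan(4) = 1*14 = 14
  catalan(2)*catalan(3) = 2*5 = 10
  catalan(3)*catalan(2) = 5*2 = 10
  catalan(4)*catalan(1) = 14*1 = 14
  catalan(5)*catalan(0) = 42*1 = 42
= 42 + 14 + 10 + 10 + 14 + 42
= 132


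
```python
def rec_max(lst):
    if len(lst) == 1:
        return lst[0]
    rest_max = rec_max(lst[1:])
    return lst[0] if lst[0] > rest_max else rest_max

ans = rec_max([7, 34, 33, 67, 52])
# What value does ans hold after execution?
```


rec_max([7, 34, 33, 67, 52])
= compare 7 with rec_max([34, 33, 67, 52])
= compare 34 with rec_max([33, 67, 52])
= compare 33 with rec_max([67, 52])
= compare 67 with rec_max([52])
Base: rec_max([52]) = 52
compare 67 with 52: max = 67
compare 33 with 67: max = 67
compare 34 with 67: max = 67
compare 7 with 67: max = 67
= 67


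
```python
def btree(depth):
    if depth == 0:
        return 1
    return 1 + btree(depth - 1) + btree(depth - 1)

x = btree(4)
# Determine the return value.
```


btree(4)
= 1 + btree(3) + btree(3)
= 1 + 2 * btree(3)
btree(k) = 2^(k+1) - 1
btree(0) = 1
btree(1) = 3
btree(2) = 7
btree(3) = 15
btree(4) = 31
btree(4) = 2^5 - 1 = 31


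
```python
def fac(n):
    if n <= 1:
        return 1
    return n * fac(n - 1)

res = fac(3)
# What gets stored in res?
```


fac(3)
= 3 * fac(2)
= 3 * 2 * fac(1)
= 3 * 2 * 1
= 6


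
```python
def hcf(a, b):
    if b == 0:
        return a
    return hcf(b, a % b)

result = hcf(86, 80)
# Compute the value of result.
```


hcf(86, 80)
= hcf(80, 86 % 80) = hcf(80, 6)
= hcf(6, 80 % 6) = hcf(6, 2)
= hcf(2, 6 % 2) = hcf(2, 0)
b == 0, return a = 2


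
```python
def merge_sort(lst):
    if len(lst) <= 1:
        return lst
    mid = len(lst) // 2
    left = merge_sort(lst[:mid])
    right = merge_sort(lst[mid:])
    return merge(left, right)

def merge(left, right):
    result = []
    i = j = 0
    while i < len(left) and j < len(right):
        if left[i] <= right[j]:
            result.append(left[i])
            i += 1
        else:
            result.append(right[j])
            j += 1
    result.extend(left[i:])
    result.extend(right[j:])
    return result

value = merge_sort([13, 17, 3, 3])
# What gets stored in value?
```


merge_sort([13, 17, 3, 3])
Split into [13, 17] and [3, 3]
Left sorted: [13, 17]
Right sorted: [3, 3]
Merge [13, 17] and [3, 3]
= [3, 3, 13, 17]


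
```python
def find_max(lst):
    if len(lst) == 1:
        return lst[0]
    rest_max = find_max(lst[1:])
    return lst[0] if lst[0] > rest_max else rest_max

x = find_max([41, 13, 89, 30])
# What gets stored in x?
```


find_max([41, 13, 89, 30])
= compare 41 with find_max([13, 89, 30])
= compare 13 with find_max([89, 30])
= compare 89 with find_max([30])
Base: find_max([30]) = 30
compare 89 with 30: max = 89
compare 13 with 89: max = 89
compare 41 with 89: max = 89
= 89


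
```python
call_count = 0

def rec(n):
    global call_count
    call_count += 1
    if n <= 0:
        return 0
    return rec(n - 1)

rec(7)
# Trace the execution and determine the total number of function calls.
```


rec(7) calls rec(6) calls ... calls rec(0)
Total calls: 7 + 1 (for base case) = 8


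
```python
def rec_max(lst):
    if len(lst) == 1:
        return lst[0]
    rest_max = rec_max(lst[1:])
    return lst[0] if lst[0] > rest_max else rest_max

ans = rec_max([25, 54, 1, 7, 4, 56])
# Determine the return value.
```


rec_max([25, 54, 1, 7, 4, 56])
= compare 25 with rec_max([54, 1, 7, 4, 56])
= compare 54 with rec_max([1, 7, 4, 56])
= compare 1 with rec_max([7, 4, 56])
= compare 7 with rec_max([4, 56])
= compare 4 with rec_max([56])
Base: rec_max([56]) = 56
compare 4 with 56: max = 56
compare 7 with 56: max = 56
compare 1 with 56: max = 56
compare 54 with 56: max = 56
compare 25 with 56: max = 56
= 56


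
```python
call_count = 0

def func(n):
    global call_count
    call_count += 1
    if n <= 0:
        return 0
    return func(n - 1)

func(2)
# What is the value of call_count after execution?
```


func(2) calls func(1) calls ... calls func(0)
Total calls: 2 + 1 (for base case) = 3


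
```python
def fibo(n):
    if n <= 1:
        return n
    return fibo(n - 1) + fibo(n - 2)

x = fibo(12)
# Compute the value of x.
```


fibo(12)
= fibo(11) + fibo(10)
= (fibo(10) + fibo(9)) + fibo(10)
Computing bottom-up: fibo(0)=0, fibo(1)=1, fibo(2)=1, fibo(3)=2, fibo(4)=3, fibo(5)=5, fibo(6)=8, fibo(7)=13, fibo(8)=21, fibo(9)=34, fibo(10)=55, fibo(11)=89, fibo(12)=144
= 144


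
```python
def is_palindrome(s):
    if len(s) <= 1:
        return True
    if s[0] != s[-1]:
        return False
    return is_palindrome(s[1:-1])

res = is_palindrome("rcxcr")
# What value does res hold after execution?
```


is_palindrome("rcxcr")
"rcxcr": s[0]='r' == s[-1]='r' -> is_palindrome("cxc")
"cxc": s[0]='c' == s[-1]='c' -> is_palindrome("x")
"x": len <= 1 -> True
= True


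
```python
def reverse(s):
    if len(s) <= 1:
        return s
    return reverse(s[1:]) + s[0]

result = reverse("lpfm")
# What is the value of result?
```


reverse("lpfm")
= reverse("pfm") + "l"
= reverse("fm") + "p" + "l"
= reverse("m") + "f" + "p" + "l"
= "m" + "f" + "p" + "l"
= "mfpl"


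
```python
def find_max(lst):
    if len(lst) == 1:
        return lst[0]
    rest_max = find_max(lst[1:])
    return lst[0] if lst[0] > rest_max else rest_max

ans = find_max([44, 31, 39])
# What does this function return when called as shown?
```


find_max([44, 31, 39])
= compare 44 with find_max([31, 39])
= compare 31 with find_max([39])
Base: find_max([39]) = 39
compare 31 with 39: max = 39
compare 44 with 39: max = 44
= 44


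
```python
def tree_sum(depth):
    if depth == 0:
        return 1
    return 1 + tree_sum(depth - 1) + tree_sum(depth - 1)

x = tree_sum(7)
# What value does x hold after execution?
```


tree_sum(7)
= 1 + tree_sum(6) + tree_sum(6)
= 1 + 2 * tree_sum(6)
tree_sum(k) = 2^(k+1) - 1
tree_sum(0) = 1
tree_sum(1) = 3
tree_sum(2) = 7
tree_sum(3) = 15
tree_sum(4) = 31
tree_sum(7) = 2^8 - 1 = 255


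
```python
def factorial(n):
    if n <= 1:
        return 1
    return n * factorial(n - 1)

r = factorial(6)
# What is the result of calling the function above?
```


factorial(6)
= 6 * factorial(5)
= 6 * 5 * factorial(4)
= 6 * 5 * 4 * factorial(3)
= 6 * 5 * 4 * 3 * factorial(2)
= 6 * 5 * 4 * 3 * 2 * factorial(1)
= 6 * 5 * 4 * 3 * 2 * 1
= 720


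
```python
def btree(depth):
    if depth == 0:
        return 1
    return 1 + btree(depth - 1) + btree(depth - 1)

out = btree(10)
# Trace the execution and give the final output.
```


btree(10)
= 1 + btree(9) + btree(9)
= 1 + 2 * btree(9)
btree(k) = 2^(k+1) - 1
btree(0) = 1
btree(1) = 3
btree(2) = 7
btree(3) = 15
btree(4) = 31
btree(10) = 2^11 - 1 = 2047


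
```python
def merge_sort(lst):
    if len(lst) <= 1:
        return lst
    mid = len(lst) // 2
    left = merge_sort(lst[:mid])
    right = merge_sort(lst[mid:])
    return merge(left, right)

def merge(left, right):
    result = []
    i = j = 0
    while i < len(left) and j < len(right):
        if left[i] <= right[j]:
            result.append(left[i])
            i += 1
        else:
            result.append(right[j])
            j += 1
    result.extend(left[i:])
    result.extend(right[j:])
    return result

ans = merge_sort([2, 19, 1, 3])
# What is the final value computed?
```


merge_sort([2, 19, 1, 3])
Split into [2, 19] and [1, 3]
Left sorted: [2, 19]
Right sorted: [1, 3]
Merge [2, 19] and [1, 3]
= [1, 2, 3, 19]


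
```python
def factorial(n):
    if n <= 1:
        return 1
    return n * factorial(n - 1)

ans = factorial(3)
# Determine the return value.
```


factorial(3)
= 3 * factorial(2)
= 3 * 2 * factorial(1)
= 3 * 2 * 1
= 6


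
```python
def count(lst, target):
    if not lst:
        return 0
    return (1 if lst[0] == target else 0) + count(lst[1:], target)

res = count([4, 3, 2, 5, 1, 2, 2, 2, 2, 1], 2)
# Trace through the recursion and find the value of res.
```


count([4, 3, 2, 5, 1, 2, 2, 2, 2, 1], 2)
lst[0]=4 != 2: 0 + count([3, 2, 5, 1, 2, 2, 2, 2, 1], 2)
lst[0]=3 != 2: 0 + count([2, 5, 1, 2, 2, 2, 2, 1], 2)
lst[0]=2 == 2: 1 + count([5, 1, 2, 2, 2, 2, 1], 2)
lst[0]=5 != 2: 0 + count([1, 2, 2, 2, 2, 1], 2)
lst[0]=1 != 2: 0 + count([2, 2, 2, 2, 1], 2)
lst[0]=2 == 2: 1 + count([2, 2, 2, 1], 2)
lst[0]=2 == 2: 1 + count([2, 2, 1], 2)
lst[0]=2 == 2: 1 + count([2, 1], 2)
lst[0]=2 == 2: 1 + count([1], 2)
lst[0]=1 != 2: 0 + count([], 2)
= 5


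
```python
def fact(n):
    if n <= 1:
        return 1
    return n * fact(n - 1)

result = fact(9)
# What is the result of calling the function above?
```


fact(9)
= 9 * fact(8)
= 9 * 8 * fact(7)
= 9 * 8 * 7 * fact(6)
= 9 * 8 * 7 * 6 * fact(5)
= 9 * 8 * 7 * 6 * 5 * fact(4)
= 9 * 8 * 7 * 6 * 5 * 4 * fact(3)
= 9 * 8 * 7 * 6 * 5 * 4 * 3 * fact(2)
= 9 * 8 * 7 * 6 * 5 * 4 * 3 * 2 * fact(1)
= 9 * 8 * 7 * 6 * 5 * 4 * 3 * 2 * 1
= 362880


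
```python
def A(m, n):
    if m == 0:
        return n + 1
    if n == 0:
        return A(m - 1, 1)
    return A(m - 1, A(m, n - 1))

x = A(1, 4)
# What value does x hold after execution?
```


A(1, 4)
= A(0, A(1, 3))
First compute A(1, 3) = 5
= A(0, 5)
= 6


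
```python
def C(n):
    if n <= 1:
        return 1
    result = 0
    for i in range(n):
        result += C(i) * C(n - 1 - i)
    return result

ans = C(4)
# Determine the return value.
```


C(4)
= sum of C(i) * C(4-1-i) for i in 0..3
First compute sub-values bottom-up:
  C(0) = 1, C(1) = 1
  C(2) = 1*1 + 1*1 = 2
  C(3) = 1*2 + 1*1 + 2*1 = 5
Now C(4):
  C(0)*C(3) = 1*5 = 5
  C(1)*C(2) = 1*2 = 2
  C(2)*C(1) = 2*1 = 2
  C(3)*C(0) = 5*1 = 5
= 5 + 2 + 2 + 5
= 14


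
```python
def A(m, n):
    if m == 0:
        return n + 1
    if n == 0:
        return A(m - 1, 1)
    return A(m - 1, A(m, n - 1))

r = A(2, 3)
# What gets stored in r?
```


A(2, 3)
= A(1, A(2, 2))
First compute A(2, 2) = 7
= A(1, 7)
= 9


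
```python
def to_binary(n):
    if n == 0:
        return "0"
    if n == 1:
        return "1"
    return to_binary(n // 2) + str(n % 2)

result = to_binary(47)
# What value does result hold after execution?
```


to_binary(47)
= to_binary(23) + "1"
= to_binary(11) + "1" + "1"
= to_binary(5) + "1" + "1" + "1"
= to_binary(2) + "1" + "1" + "1" + "1"
= to_binary(1) + "0" + "1" + "1" + "1" + "1"
= "1" + "0" + "1" + "1" + "1" + "1"
= "101111"


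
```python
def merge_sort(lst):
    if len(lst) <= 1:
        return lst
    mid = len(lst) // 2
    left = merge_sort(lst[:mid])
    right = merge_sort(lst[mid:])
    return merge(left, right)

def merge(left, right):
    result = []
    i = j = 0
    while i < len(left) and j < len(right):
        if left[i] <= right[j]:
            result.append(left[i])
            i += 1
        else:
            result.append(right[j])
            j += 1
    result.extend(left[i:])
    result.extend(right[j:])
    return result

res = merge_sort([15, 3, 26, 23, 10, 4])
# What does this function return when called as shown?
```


merge_sort([15, 3, 26, 23, 10, 4])
Split into [15, 3, 26] and [23, 10, 4]
Left sorted: [3, 15, 26]
Right sorted: [4, 10, 23]
Merge [3, 15, 26] and [4, 10, 23]
= [3, 4, 10, 15, 23, 26]


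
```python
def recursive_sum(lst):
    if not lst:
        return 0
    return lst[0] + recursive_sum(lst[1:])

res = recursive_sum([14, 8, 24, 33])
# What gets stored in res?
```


recursive_sum([14, 8, 24, 33])
= 14 + recursive_sum([8, 24, 33])
= 14 + 8 + recursive_sum([24, 33])
= 14 + 8 + 24 + recursive_sum([33])
= 14 + 8 + 24 + 33 + recursive_sum([])
= 14 + 8 + 24 + 33 + 0
= 79


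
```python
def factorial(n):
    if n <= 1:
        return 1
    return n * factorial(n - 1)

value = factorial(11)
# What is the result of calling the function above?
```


factorial(11)
= 11 * factorial(10)
= 11 * 10 * factorial(9)
= 11 * 10 * 9 * factorial(8)
= 11 * 10 * 9 * 8 * factorial(7)
= 11 * 10 * 9 * 8 * 7 * factorial(6)
= 11 * 10 * 9 * 8 * 7 * 6 * factorial(5)
= 11 * 10 * 9 * 8 * 7 * 6 * 5 * factorial(4)
= 11 * 10 * 9 * 8 * 7 * 6 * 5 * 4 * factorial(3)
= 11 * 10 * 9 * 8 * 7 * 6 * 5 * 4 * 3 * factorial(2)
= 11 * 10 * 9 * 8 * 7 * 6 * 5 * 4 * 3 * 2 * factorial(1)
= 11 * 10 * 9 * 8 * 7 * 6 * 5 * 4 * 3 * 2 * 1
= 39916800


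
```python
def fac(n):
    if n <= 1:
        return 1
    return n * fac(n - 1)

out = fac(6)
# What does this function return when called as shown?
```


fac(6)
= 6 * fac(5)
= 6 * 5 * fac(4)
= 6 * 5 * 4 * fac(3)
= 6 * 5 * 4 * 3 * fac(2)
= 6 * 5 * 4 * 3 * 2 * fac(1)
= 6 * 5 * 4 * 3 * 2 * 1
= 720


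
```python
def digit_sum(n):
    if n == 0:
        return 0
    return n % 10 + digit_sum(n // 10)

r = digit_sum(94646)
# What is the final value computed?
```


digit_sum(94646)
= 6 + digit_sum(9464)
= 6 + 4 + digit_sum(946)
= 6 + 4 + 6 + digit_sum(94)
= 6 + 4 + 6 + 4 + digit_sum(9)
= 6 + 4 + 6 + 4 + 9 + digit_sum(0)
= 6 + 4 + 6 + 4 + 9 + 0
= 29
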